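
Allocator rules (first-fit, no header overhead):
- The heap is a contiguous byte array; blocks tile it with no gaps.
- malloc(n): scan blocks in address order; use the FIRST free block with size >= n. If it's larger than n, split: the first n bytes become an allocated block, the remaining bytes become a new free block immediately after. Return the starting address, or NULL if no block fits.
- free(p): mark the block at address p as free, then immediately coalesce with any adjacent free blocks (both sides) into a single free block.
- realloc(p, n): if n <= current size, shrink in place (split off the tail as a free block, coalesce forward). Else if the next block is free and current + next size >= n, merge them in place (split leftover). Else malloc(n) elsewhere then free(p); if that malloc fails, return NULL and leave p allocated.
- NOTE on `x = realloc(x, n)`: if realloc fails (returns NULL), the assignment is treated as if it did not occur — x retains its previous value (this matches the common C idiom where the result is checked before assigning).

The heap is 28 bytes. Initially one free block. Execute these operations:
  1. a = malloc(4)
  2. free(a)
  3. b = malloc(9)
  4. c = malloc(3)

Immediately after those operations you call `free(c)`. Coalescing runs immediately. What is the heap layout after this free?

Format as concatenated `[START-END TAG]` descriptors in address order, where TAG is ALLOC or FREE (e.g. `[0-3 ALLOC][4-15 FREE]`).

Op 1: a = malloc(4) -> a = 0; heap: [0-3 ALLOC][4-27 FREE]
Op 2: free(a) -> (freed a); heap: [0-27 FREE]
Op 3: b = malloc(9) -> b = 0; heap: [0-8 ALLOC][9-27 FREE]
Op 4: c = malloc(3) -> c = 9; heap: [0-8 ALLOC][9-11 ALLOC][12-27 FREE]
free(c): c = 9 -> block [9-11 ALLOC]; mark free, coalesce with adjacent free neighbors -> [0-8 ALLOC][9-27 FREE]

Answer: [0-8 ALLOC][9-27 FREE]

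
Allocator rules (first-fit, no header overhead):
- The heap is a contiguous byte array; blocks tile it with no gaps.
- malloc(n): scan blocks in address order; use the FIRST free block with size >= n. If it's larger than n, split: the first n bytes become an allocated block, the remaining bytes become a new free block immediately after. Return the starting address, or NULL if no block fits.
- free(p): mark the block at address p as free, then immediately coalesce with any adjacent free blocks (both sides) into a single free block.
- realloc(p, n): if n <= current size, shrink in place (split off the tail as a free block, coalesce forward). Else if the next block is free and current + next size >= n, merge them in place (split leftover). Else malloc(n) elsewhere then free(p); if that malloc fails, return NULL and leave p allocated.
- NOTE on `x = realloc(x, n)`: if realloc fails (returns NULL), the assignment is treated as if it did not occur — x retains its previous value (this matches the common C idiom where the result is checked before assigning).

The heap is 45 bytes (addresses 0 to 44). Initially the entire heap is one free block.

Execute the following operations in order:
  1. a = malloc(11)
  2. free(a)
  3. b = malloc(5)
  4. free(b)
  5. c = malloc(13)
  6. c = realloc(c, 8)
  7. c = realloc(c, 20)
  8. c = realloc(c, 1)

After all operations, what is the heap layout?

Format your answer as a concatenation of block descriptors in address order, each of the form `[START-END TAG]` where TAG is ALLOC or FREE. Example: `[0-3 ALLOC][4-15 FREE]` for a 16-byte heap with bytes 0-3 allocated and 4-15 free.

Answer: [0-0 ALLOC][1-44 FREE]

Derivation:
Op 1: a = malloc(11) -> a = 0; heap: [0-10 ALLOC][11-44 FREE]
Op 2: free(a) -> (freed a); heap: [0-44 FREE]
Op 3: b = malloc(5) -> b = 0; heap: [0-4 ALLOC][5-44 FREE]
Op 4: free(b) -> (freed b); heap: [0-44 FREE]
Op 5: c = malloc(13) -> c = 0; heap: [0-12 ALLOC][13-44 FREE]
Op 6: c = realloc(c, 8) -> c = 0; heap: [0-7 ALLOC][8-44 FREE]
Op 7: c = realloc(c, 20) -> c = 0; heap: [0-19 ALLOC][20-44 FREE]
Op 8: c = realloc(c, 1) -> c = 0; heap: [0-0 ALLOC][1-44 FREE]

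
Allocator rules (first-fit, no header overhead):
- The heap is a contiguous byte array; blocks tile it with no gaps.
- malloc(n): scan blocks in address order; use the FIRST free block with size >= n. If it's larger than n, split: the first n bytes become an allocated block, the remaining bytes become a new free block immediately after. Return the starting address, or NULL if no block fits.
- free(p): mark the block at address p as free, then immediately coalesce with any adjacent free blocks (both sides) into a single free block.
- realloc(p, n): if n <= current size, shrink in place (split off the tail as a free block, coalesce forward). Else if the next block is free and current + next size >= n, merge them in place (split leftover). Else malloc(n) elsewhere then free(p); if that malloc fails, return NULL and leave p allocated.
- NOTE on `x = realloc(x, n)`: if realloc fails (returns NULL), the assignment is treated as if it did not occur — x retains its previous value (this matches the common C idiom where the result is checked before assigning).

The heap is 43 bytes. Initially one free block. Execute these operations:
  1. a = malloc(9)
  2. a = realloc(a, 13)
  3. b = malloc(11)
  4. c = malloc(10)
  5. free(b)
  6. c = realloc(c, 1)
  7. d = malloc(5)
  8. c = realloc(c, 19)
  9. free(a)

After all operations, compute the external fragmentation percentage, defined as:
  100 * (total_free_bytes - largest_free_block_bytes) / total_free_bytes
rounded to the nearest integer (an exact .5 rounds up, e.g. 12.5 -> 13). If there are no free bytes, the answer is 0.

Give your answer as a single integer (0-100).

Op 1: a = malloc(9) -> a = 0; heap: [0-8 ALLOC][9-42 FREE]
Op 2: a = realloc(a, 13) -> a = 0; heap: [0-12 ALLOC][13-42 FREE]
Op 3: b = malloc(11) -> b = 13; heap: [0-12 ALLOC][13-23 ALLOC][24-42 FREE]
Op 4: c = malloc(10) -> c = 24; heap: [0-12 ALLOC][13-23 ALLOC][24-33 ALLOC][34-42 FREE]
Op 5: free(b) -> (freed b); heap: [0-12 ALLOC][13-23 FREE][24-33 ALLOC][34-42 FREE]
Op 6: c = realloc(c, 1) -> c = 24; heap: [0-12 ALLOC][13-23 FREE][24-24 ALLOC][25-42 FREE]
Op 7: d = malloc(5) -> d = 13; heap: [0-12 ALLOC][13-17 ALLOC][18-23 FREE][24-24 ALLOC][25-42 FREE]
Op 8: c = realloc(c, 19) -> c = 24; heap: [0-12 ALLOC][13-17 ALLOC][18-23 FREE][24-42 ALLOC]
Op 9: free(a) -> (freed a); heap: [0-12 FREE][13-17 ALLOC][18-23 FREE][24-42 ALLOC]
Free blocks: [13 6] total_free=19 largest=13 -> 100*(19-13)/19 = 600/19 ≈ 31.579 -> rounds to 32

Answer: 32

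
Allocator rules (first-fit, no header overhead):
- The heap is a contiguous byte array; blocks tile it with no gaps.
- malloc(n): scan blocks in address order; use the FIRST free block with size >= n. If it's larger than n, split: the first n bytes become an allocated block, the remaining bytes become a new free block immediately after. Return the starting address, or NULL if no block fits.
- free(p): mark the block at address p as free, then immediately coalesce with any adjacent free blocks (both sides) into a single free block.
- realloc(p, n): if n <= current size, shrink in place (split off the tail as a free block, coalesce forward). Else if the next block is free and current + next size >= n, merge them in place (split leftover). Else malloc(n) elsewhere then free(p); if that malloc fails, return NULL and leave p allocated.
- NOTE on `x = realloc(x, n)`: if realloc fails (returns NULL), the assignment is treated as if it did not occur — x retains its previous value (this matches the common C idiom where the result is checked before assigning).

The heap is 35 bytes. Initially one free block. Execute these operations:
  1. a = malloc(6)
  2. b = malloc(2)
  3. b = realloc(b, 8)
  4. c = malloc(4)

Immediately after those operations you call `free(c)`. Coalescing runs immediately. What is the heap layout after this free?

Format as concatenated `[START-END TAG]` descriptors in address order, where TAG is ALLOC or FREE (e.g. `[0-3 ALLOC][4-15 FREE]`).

Answer: [0-5 ALLOC][6-13 ALLOC][14-34 FREE]

Derivation:
Op 1: a = malloc(6) -> a = 0; heap: [0-5 ALLOC][6-34 FREE]
Op 2: b = malloc(2) -> b = 6; heap: [0-5 ALLOC][6-7 ALLOC][8-34 FREE]
Op 3: b = realloc(b, 8) -> b = 6; heap: [0-5 ALLOC][6-13 ALLOC][14-34 FREE]
Op 4: c = malloc(4) -> c = 14; heap: [0-5 ALLOC][6-13 ALLOC][14-17 ALLOC][18-34 FREE]
free(c): c = 14 -> block [14-17 ALLOC]; mark free, coalesce with adjacent free neighbors -> [0-5 ALLOC][6-13 ALLOC][14-34 FREE]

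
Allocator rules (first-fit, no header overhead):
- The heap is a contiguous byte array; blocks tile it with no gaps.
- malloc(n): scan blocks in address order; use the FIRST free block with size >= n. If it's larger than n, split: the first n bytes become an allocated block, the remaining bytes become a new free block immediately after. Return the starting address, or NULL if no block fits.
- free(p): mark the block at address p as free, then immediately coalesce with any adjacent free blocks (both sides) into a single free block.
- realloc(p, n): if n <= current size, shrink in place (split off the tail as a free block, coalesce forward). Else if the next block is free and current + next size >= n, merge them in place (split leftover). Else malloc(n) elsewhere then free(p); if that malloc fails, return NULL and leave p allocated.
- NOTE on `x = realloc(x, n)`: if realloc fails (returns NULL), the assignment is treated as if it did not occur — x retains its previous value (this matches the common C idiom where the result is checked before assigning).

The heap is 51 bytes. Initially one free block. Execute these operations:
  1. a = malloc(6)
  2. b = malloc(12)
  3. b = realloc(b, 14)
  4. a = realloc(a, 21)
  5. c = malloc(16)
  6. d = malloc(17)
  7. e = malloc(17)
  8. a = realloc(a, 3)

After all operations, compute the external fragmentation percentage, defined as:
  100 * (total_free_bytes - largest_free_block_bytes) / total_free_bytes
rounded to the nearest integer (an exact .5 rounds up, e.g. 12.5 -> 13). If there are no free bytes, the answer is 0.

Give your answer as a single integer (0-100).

Op 1: a = malloc(6) -> a = 0; heap: [0-5 ALLOC][6-50 FREE]
Op 2: b = malloc(12) -> b = 6; heap: [0-5 ALLOC][6-17 ALLOC][18-50 FREE]
Op 3: b = realloc(b, 14) -> b = 6; heap: [0-5 ALLOC][6-19 ALLOC][20-50 FREE]
Op 4: a = realloc(a, 21) -> a = 20; heap: [0-5 FREE][6-19 ALLOC][20-40 ALLOC][41-50 FREE]
Op 5: c = malloc(16) -> c = NULL; heap: [0-5 FREE][6-19 ALLOC][20-40 ALLOC][41-50 FREE]
Op 6: d = malloc(17) -> d = NULL; heap: [0-5 FREE][6-19 ALLOC][20-40 ALLOC][41-50 FREE]
Op 7: e = malloc(17) -> e = NULL; heap: [0-5 FREE][6-19 ALLOC][20-40 ALLOC][41-50 FREE]
Op 8: a = realloc(a, 3) -> a = 20; heap: [0-5 FREE][6-19 ALLOC][20-22 ALLOC][23-50 FREE]
Free blocks: [6 28] total_free=34 largest=28 -> 100*(34-28)/34 = 600/34 ≈ 17.647 -> rounds to 18

Answer: 18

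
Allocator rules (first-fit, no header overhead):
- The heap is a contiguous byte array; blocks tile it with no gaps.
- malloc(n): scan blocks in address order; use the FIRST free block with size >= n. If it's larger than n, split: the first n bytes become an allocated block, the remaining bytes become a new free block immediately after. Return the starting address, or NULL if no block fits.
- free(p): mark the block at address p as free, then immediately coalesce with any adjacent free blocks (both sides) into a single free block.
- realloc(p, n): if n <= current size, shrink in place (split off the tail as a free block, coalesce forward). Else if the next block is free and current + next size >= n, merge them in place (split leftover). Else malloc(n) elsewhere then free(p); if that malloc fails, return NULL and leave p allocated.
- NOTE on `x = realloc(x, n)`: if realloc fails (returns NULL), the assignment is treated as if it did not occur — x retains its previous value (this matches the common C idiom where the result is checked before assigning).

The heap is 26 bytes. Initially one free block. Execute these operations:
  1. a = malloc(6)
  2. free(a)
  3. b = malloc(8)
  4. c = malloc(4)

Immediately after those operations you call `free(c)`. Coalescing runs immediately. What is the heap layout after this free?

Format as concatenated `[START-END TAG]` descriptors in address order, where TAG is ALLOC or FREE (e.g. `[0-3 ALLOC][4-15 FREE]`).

Op 1: a = malloc(6) -> a = 0; heap: [0-5 ALLOC][6-25 FREE]
Op 2: free(a) -> (freed a); heap: [0-25 FREE]
Op 3: b = malloc(8) -> b = 0; heap: [0-7 ALLOC][8-25 FREE]
Op 4: c = malloc(4) -> c = 8; heap: [0-7 ALLOC][8-11 ALLOC][12-25 FREE]
free(c): c = 8 -> block [8-11 ALLOC]; mark free, coalesce with adjacent free neighbors -> [0-7 ALLOC][8-25 FREE]

Answer: [0-7 ALLOC][8-25 FREE]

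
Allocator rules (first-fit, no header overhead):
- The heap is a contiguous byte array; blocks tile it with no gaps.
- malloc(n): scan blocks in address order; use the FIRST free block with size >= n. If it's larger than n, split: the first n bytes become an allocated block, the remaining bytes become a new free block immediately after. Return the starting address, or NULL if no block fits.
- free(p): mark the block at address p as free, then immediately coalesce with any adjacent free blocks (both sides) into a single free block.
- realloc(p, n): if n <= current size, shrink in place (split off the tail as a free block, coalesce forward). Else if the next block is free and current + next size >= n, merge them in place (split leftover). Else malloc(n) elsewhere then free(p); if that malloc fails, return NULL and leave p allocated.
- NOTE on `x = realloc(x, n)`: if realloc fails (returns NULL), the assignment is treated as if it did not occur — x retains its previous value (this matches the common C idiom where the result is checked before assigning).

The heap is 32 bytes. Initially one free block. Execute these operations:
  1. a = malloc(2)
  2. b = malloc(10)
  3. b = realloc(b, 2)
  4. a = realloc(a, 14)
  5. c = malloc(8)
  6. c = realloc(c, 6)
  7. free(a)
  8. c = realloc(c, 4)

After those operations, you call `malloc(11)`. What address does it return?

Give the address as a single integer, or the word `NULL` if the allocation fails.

Op 1: a = malloc(2) -> a = 0; heap: [0-1 ALLOC][2-31 FREE]
Op 2: b = malloc(10) -> b = 2; heap: [0-1 ALLOC][2-11 ALLOC][12-31 FREE]
Op 3: b = realloc(b, 2) -> b = 2; heap: [0-1 ALLOC][2-3 ALLOC][4-31 FREE]
Op 4: a = realloc(a, 14) -> a = 4; heap: [0-1 FREE][2-3 ALLOC][4-17 ALLOC][18-31 FREE]
Op 5: c = malloc(8) -> c = 18; heap: [0-1 FREE][2-3 ALLOC][4-17 ALLOC][18-25 ALLOC][26-31 FREE]
Op 6: c = realloc(c, 6) -> c = 18; heap: [0-1 FREE][2-3 ALLOC][4-17 ALLOC][18-23 ALLOC][24-31 FREE]
Op 7: free(a) -> (freed a); heap: [0-1 FREE][2-3 ALLOC][4-17 FREE][18-23 ALLOC][24-31 FREE]
Op 8: c = realloc(c, 4) -> c = 18; heap: [0-1 FREE][2-3 ALLOC][4-17 FREE][18-21 ALLOC][22-31 FREE]
malloc(11): first-fit scan over [0-1 FREE][2-3 ALLOC][4-17 FREE][18-21 ALLOC][22-31 FREE] -> 4

Answer: 4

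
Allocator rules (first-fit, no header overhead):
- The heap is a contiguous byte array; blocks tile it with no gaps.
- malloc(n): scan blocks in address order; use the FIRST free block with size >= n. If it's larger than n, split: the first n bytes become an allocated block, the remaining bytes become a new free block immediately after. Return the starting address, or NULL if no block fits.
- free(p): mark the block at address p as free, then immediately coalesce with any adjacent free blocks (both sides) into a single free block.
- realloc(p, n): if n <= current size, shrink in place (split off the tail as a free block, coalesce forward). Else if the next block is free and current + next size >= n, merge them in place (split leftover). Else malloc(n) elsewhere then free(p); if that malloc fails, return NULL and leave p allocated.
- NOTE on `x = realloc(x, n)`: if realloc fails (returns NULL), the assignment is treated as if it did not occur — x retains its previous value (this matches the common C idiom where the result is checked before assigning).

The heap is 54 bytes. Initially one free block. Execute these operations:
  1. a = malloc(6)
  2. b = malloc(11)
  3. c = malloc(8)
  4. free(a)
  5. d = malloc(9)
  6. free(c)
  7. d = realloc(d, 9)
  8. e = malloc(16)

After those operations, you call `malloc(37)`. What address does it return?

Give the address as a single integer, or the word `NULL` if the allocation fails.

Answer: NULL

Derivation:
Op 1: a = malloc(6) -> a = 0; heap: [0-5 ALLOC][6-53 FREE]
Op 2: b = malloc(11) -> b = 6; heap: [0-5 ALLOC][6-16 ALLOC][17-53 FREE]
Op 3: c = malloc(8) -> c = 17; heap: [0-5 ALLOC][6-16 ALLOC][17-24 ALLOC][25-53 FREE]
Op 4: free(a) -> (freed a); heap: [0-5 FREE][6-16 ALLOC][17-24 ALLOC][25-53 FREE]
Op 5: d = malloc(9) -> d = 25; heap: [0-5 FREE][6-16 ALLOC][17-24 ALLOC][25-33 ALLOC][34-53 FREE]
Op 6: free(c) -> (freed c); heap: [0-5 FREE][6-16 ALLOC][17-24 FREE][25-33 ALLOC][34-53 FREE]
Op 7: d = realloc(d, 9) -> d = 25; heap: [0-5 FREE][6-16 ALLOC][17-24 FREE][25-33 ALLOC][34-53 FREE]
Op 8: e = malloc(16) -> e = 34; heap: [0-5 FREE][6-16 ALLOC][17-24 FREE][25-33 ALLOC][34-49 ALLOC][50-53 FREE]
malloc(37): first-fit scan over [0-5 FREE][6-16 ALLOC][17-24 FREE][25-33 ALLOC][34-49 ALLOC][50-53 FREE] -> NULL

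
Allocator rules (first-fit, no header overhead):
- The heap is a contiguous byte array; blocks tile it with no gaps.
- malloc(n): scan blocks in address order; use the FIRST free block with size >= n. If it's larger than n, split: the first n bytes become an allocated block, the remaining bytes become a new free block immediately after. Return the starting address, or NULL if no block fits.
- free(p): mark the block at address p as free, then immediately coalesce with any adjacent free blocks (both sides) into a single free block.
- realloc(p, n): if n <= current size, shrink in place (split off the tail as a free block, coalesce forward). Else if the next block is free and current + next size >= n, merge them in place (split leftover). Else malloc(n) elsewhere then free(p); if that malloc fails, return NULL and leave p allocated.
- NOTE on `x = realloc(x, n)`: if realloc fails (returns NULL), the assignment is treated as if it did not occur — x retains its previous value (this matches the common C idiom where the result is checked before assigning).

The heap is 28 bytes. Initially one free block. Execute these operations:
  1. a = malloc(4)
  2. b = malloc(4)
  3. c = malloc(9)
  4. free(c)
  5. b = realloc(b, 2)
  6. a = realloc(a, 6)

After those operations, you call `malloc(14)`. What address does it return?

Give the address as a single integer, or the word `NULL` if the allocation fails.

Answer: 12

Derivation:
Op 1: a = malloc(4) -> a = 0; heap: [0-3 ALLOC][4-27 FREE]
Op 2: b = malloc(4) -> b = 4; heap: [0-3 ALLOC][4-7 ALLOC][8-27 FREE]
Op 3: c = malloc(9) -> c = 8; heap: [0-3 ALLOC][4-7 ALLOC][8-16 ALLOC][17-27 FREE]
Op 4: free(c) -> (freed c); heap: [0-3 ALLOC][4-7 ALLOC][8-27 FREE]
Op 5: b = realloc(b, 2) -> b = 4; heap: [0-3 ALLOC][4-5 ALLOC][6-27 FREE]
Op 6: a = realloc(a, 6) -> a = 6; heap: [0-3 FREE][4-5 ALLOC][6-11 ALLOC][12-27 FREE]
malloc(14): first-fit scan over [0-3 FREE][4-5 ALLOC][6-11 ALLOC][12-27 FREE] -> 12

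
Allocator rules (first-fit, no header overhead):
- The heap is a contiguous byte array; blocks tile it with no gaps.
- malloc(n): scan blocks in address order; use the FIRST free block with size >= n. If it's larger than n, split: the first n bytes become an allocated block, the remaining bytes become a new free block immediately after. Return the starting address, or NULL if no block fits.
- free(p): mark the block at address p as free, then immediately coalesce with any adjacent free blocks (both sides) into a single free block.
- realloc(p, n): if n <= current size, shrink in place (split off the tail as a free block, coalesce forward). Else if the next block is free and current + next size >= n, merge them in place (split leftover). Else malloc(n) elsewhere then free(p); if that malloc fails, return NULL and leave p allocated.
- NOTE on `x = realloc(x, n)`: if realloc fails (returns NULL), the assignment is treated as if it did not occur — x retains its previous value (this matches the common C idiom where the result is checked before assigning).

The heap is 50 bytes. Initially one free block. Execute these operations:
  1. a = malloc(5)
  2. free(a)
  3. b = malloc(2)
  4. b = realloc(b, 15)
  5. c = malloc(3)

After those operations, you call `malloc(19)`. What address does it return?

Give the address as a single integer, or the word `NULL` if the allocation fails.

Answer: 18

Derivation:
Op 1: a = malloc(5) -> a = 0; heap: [0-4 ALLOC][5-49 FREE]
Op 2: free(a) -> (freed a); heap: [0-49 FREE]
Op 3: b = malloc(2) -> b = 0; heap: [0-1 ALLOC][2-49 FREE]
Op 4: b = realloc(b, 15) -> b = 0; heap: [0-14 ALLOC][15-49 FREE]
Op 5: c = malloc(3) -> c = 15; heap: [0-14 ALLOC][15-17 ALLOC][18-49 FREE]
malloc(19): first-fit scan over [0-14 ALLOC][15-17 ALLOC][18-49 FREE] -> 18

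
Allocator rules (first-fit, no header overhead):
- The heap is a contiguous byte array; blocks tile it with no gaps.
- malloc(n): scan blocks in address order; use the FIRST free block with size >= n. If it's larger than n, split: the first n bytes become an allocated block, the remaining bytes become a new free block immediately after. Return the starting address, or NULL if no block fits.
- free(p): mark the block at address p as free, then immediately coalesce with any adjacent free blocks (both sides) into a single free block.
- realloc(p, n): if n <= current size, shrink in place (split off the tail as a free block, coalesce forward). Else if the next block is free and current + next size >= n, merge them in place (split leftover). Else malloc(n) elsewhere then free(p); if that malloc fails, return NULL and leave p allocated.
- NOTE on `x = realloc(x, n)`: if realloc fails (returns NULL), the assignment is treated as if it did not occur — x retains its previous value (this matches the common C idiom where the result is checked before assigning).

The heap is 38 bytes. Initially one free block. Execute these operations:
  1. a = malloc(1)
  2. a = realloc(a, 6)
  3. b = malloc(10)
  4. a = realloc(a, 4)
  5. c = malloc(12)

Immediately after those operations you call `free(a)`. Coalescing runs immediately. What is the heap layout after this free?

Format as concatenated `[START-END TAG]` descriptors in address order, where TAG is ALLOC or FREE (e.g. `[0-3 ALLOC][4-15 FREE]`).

Op 1: a = malloc(1) -> a = 0; heap: [0-0 ALLOC][1-37 FREE]
Op 2: a = realloc(a, 6) -> a = 0; heap: [0-5 ALLOC][6-37 FREE]
Op 3: b = malloc(10) -> b = 6; heap: [0-5 ALLOC][6-15 ALLOC][16-37 FREE]
Op 4: a = realloc(a, 4) -> a = 0; heap: [0-3 ALLOC][4-5 FREE][6-15 ALLOC][16-37 FREE]
Op 5: c = malloc(12) -> c = 16; heap: [0-3 ALLOC][4-5 FREE][6-15 ALLOC][16-27 ALLOC][28-37 FREE]
free(a): a = 0 -> block [0-3 ALLOC]; mark free, coalesce with adjacent free neighbors -> [0-5 FREE][6-15 ALLOC][16-27 ALLOC][28-37 FREE]

Answer: [0-5 FREE][6-15 ALLOC][16-27 ALLOC][28-37 FREE]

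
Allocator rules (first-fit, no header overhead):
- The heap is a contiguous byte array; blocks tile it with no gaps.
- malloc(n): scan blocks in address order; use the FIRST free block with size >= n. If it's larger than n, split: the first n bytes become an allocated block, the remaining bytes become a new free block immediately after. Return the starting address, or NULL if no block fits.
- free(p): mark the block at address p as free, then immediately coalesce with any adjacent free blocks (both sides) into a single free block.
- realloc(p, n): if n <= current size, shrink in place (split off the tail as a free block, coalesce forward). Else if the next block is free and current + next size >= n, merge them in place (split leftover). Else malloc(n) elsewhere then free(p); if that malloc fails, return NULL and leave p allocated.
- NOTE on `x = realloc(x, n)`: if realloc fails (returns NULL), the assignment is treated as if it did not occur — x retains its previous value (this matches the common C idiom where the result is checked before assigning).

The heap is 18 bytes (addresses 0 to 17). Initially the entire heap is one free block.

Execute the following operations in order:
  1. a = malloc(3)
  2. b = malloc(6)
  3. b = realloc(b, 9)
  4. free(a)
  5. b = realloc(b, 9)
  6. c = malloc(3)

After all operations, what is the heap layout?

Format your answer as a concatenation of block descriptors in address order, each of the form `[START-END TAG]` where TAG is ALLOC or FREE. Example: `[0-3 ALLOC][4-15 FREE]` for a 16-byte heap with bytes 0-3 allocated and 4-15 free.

Op 1: a = malloc(3) -> a = 0; heap: [0-2 ALLOC][3-17 FREE]
Op 2: b = malloc(6) -> b = 3; heap: [0-2 ALLOC][3-8 ALLOC][9-17 FREE]
Op 3: b = realloc(b, 9) -> b = 3; heap: [0-2 ALLOC][3-11 ALLOC][12-17 FREE]
Op 4: free(a) -> (freed a); heap: [0-2 FREE][3-11 ALLOC][12-17 FREE]
Op 5: b = realloc(b, 9) -> b = 3; heap: [0-2 FREE][3-11 ALLOC][12-17 FREE]
Op 6: c = malloc(3) -> c = 0; heap: [0-2 ALLOC][3-11 ALLOC][12-17 FREE]

Answer: [0-2 ALLOC][3-11 ALLOC][12-17 FREE]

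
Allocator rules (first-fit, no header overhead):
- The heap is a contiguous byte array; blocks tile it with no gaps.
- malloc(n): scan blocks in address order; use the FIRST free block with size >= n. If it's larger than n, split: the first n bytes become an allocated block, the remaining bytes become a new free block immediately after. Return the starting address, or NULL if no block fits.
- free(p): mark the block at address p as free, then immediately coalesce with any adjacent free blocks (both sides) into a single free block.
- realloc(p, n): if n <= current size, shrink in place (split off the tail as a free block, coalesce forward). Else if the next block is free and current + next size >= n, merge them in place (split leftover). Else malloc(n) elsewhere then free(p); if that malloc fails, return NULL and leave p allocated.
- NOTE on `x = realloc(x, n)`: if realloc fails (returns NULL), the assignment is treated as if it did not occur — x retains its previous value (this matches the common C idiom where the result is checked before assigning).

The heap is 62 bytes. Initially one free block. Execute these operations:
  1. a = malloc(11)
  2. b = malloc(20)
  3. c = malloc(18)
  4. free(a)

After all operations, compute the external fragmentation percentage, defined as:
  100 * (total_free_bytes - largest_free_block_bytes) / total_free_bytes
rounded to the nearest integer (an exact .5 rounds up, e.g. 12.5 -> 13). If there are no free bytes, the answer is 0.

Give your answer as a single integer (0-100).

Answer: 46

Derivation:
Op 1: a = malloc(11) -> a = 0; heap: [0-10 ALLOC][11-61 FREE]
Op 2: b = malloc(20) -> b = 11; heap: [0-10 ALLOC][11-30 ALLOC][31-61 FREE]
Op 3: c = malloc(18) -> c = 31; heap: [0-10 ALLOC][11-30 ALLOC][31-48 ALLOC][49-61 FREE]
Op 4: free(a) -> (freed a); heap: [0-10 FREE][11-30 ALLOC][31-48 ALLOC][49-61 FREE]
Free blocks: [11 13] total_free=24 largest=13 -> 100*(24-13)/24 = 1100/24 ≈ 45.833 -> rounds to 46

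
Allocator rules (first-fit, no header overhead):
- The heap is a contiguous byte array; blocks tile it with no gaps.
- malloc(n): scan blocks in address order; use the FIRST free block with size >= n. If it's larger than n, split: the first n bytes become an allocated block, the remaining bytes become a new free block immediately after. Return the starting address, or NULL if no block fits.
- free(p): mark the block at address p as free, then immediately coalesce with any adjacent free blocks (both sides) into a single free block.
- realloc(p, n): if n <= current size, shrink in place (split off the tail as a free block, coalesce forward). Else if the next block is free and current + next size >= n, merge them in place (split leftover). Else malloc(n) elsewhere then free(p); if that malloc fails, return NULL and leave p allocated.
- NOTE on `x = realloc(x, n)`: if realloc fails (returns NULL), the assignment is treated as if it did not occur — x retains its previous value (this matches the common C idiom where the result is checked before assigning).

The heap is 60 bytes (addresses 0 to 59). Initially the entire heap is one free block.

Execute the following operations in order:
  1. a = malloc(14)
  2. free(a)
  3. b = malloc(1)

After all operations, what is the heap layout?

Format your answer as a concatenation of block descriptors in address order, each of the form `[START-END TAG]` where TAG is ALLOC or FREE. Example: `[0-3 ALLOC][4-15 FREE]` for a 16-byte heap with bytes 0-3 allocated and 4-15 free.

Answer: [0-0 ALLOC][1-59 FREE]

Derivation:
Op 1: a = malloc(14) -> a = 0; heap: [0-13 ALLOC][14-59 FREE]
Op 2: free(a) -> (freed a); heap: [0-59 FREE]
Op 3: b = malloc(1) -> b = 0; heap: [0-0 ALLOC][1-59 FREE]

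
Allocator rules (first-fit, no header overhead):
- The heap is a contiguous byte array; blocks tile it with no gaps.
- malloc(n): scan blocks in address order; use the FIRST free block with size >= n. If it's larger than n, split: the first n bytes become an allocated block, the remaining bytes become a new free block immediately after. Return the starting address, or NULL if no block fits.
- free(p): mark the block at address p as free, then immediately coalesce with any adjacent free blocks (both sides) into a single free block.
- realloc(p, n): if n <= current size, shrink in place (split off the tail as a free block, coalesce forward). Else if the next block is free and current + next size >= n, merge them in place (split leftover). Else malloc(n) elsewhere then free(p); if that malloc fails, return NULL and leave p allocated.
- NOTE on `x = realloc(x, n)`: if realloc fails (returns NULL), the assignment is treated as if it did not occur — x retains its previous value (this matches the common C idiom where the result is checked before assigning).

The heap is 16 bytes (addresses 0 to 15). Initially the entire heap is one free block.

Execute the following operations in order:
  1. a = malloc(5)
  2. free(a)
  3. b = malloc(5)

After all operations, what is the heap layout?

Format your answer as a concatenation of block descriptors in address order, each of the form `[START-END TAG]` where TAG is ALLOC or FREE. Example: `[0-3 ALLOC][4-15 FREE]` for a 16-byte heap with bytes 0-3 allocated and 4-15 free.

Answer: [0-4 ALLOC][5-15 FREE]

Derivation:
Op 1: a = malloc(5) -> a = 0; heap: [0-4 ALLOC][5-15 FREE]
Op 2: free(a) -> (freed a); heap: [0-15 FREE]
Op 3: b = malloc(5) -> b = 0; heap: [0-4 ALLOC][5-15 FREE]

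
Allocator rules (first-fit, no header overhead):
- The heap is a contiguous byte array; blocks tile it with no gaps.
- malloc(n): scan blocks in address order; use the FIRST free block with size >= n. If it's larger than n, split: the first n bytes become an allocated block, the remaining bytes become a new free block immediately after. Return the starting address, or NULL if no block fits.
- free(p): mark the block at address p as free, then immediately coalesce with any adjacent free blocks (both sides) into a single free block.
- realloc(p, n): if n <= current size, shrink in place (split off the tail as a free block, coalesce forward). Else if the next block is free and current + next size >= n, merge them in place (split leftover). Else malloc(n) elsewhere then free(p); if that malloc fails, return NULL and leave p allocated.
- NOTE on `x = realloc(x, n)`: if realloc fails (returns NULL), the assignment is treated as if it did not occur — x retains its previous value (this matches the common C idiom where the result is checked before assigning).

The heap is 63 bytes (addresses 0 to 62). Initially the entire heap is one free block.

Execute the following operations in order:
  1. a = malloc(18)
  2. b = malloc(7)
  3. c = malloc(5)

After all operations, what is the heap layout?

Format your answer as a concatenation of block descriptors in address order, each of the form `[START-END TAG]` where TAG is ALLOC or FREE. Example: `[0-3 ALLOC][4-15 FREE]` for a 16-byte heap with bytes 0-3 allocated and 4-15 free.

Answer: [0-17 ALLOC][18-24 ALLOC][25-29 ALLOC][30-62 FREE]

Derivation:
Op 1: a = malloc(18) -> a = 0; heap: [0-17 ALLOC][18-62 FREE]
Op 2: b = malloc(7) -> b = 18; heap: [0-17 ALLOC][18-24 ALLOC][25-62 FREE]
Op 3: c = malloc(5) -> c = 25; heap: [0-17 ALLOC][18-24 ALLOC][25-29 ALLOC][30-62 FREE]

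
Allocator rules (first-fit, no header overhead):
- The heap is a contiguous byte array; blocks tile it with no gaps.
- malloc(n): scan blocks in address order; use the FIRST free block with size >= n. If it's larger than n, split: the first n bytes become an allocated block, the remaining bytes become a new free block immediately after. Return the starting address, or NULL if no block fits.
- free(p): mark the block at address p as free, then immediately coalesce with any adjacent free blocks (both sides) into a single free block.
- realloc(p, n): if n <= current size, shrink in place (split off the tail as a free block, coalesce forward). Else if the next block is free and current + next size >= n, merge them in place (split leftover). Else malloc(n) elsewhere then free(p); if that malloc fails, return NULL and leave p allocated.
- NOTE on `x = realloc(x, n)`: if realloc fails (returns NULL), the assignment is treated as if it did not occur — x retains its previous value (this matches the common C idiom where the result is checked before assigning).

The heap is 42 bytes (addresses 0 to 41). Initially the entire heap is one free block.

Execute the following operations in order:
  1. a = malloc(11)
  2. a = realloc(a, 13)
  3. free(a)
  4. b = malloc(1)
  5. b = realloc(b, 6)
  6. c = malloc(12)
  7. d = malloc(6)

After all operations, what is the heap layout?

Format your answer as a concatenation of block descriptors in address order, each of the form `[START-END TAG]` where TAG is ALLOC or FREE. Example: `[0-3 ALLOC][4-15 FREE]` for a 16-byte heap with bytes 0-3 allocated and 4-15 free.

Op 1: a = malloc(11) -> a = 0; heap: [0-10 ALLOC][11-41 FREE]
Op 2: a = realloc(a, 13) -> a = 0; heap: [0-12 ALLOC][13-41 FREE]
Op 3: free(a) -> (freed a); heap: [0-41 FREE]
Op 4: b = malloc(1) -> b = 0; heap: [0-0 ALLOC][1-41 FREE]
Op 5: b = realloc(b, 6) -> b = 0; heap: [0-5 ALLOC][6-41 FREE]
Op 6: c = malloc(12) -> c = 6; heap: [0-5 ALLOC][6-17 ALLOC][18-41 FREE]
Op 7: d = malloc(6) -> d = 18; heap: [0-5 ALLOC][6-17 ALLOC][18-23 ALLOC][24-41 FREE]

Answer: [0-5 ALLOC][6-17 ALLOC][18-23 ALLOC][24-41 FREE]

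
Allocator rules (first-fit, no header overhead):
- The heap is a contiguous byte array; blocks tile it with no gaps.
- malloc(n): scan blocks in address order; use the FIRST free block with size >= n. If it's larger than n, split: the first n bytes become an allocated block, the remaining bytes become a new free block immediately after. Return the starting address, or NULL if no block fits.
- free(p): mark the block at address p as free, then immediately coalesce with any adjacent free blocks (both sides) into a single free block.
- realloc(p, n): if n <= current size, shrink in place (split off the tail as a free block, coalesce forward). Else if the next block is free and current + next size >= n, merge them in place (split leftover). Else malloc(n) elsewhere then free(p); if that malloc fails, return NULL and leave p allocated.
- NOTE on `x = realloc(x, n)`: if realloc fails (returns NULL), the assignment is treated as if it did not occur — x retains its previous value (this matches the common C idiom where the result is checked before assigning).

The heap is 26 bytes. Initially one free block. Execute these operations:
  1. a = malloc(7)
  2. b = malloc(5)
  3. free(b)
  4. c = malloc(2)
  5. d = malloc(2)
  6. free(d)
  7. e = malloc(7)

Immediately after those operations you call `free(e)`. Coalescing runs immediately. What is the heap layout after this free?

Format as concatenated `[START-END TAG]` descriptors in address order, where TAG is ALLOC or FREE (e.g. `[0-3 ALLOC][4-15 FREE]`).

Answer: [0-6 ALLOC][7-8 ALLOC][9-25 FREE]

Derivation:
Op 1: a = malloc(7) -> a = 0; heap: [0-6 ALLOC][7-25 FREE]
Op 2: b = malloc(5) -> b = 7; heap: [0-6 ALLOC][7-11 ALLOC][12-25 FREE]
Op 3: free(b) -> (freed b); heap: [0-6 ALLOC][7-25 FREE]
Op 4: c = malloc(2) -> c = 7; heap: [0-6 ALLOC][7-8 ALLOC][9-25 FREE]
Op 5: d = malloc(2) -> d = 9; heap: [0-6 ALLOC][7-8 ALLOC][9-10 ALLOC][11-25 FREE]
Op 6: free(d) -> (freed d); heap: [0-6 ALLOC][7-8 ALLOC][9-25 FREE]
Op 7: e = malloc(7) -> e = 9; heap: [0-6 ALLOC][7-8 ALLOC][9-15 ALLOC][16-25 FREE]
free(e): e = 9 -> block [9-15 ALLOC]; mark free, coalesce with adjacent free neighbors -> [0-6 ALLOC][7-8 ALLOC][9-25 FREE]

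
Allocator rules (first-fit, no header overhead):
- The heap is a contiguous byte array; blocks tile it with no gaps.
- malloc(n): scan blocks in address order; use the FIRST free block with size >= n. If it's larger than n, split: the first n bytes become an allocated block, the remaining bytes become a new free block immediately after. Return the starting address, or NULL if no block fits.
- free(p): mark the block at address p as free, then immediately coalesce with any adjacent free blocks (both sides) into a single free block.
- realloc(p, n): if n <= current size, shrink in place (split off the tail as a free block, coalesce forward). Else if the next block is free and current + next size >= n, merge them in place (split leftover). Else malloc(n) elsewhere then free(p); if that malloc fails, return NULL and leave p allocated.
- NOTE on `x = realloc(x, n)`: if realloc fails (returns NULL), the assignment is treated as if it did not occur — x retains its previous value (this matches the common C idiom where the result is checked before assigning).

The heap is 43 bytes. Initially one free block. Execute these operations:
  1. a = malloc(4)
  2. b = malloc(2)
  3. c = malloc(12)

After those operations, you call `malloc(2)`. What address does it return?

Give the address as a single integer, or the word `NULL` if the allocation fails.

Answer: 18

Derivation:
Op 1: a = malloc(4) -> a = 0; heap: [0-3 ALLOC][4-42 FREE]
Op 2: b = malloc(2) -> b = 4; heap: [0-3 ALLOC][4-5 ALLOC][6-42 FREE]
Op 3: c = malloc(12) -> c = 6; heap: [0-3 ALLOC][4-5 ALLOC][6-17 ALLOC][18-42 FREE]
malloc(2): first-fit scan over [0-3 ALLOC][4-5 ALLOC][6-17 ALLOC][18-42 FREE] -> 18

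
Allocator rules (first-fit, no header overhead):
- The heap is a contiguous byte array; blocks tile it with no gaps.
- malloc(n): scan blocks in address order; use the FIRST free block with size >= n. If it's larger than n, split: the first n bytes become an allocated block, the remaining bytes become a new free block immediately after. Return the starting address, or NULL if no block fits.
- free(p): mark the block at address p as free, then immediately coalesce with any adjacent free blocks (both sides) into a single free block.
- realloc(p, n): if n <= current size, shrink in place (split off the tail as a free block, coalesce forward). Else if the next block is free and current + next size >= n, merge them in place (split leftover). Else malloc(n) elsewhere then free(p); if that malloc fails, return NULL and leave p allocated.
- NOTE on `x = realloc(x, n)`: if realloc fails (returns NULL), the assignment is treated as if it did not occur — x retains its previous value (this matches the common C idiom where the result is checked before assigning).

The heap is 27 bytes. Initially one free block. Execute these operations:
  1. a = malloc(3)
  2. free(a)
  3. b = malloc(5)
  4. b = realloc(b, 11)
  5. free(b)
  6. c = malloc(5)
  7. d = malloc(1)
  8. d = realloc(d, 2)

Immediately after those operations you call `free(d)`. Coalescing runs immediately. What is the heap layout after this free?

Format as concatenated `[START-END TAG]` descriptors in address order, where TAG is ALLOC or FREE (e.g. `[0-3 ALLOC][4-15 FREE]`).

Answer: [0-4 ALLOC][5-26 FREE]

Derivation:
Op 1: a = malloc(3) -> a = 0; heap: [0-2 ALLOC][3-26 FREE]
Op 2: free(a) -> (freed a); heap: [0-26 FREE]
Op 3: b = malloc(5) -> b = 0; heap: [0-4 ALLOC][5-26 FREE]
Op 4: b = realloc(b, 11) -> b = 0; heap: [0-10 ALLOC][11-26 FREE]
Op 5: free(b) -> (freed b); heap: [0-26 FREE]
Op 6: c = malloc(5) -> c = 0; heap: [0-4 ALLOC][5-26 FREE]
Op 7: d = malloc(1) -> d = 5; heap: [0-4 ALLOC][5-5 ALLOC][6-26 FREE]
Op 8: d = realloc(d, 2) -> d = 5; heap: [0-4 ALLOC][5-6 ALLOC][7-26 FREE]
free(d): d = 5 -> block [5-6 ALLOC]; mark free, coalesce with adjacent free neighbors -> [0-4 ALLOC][5-26 FREE]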